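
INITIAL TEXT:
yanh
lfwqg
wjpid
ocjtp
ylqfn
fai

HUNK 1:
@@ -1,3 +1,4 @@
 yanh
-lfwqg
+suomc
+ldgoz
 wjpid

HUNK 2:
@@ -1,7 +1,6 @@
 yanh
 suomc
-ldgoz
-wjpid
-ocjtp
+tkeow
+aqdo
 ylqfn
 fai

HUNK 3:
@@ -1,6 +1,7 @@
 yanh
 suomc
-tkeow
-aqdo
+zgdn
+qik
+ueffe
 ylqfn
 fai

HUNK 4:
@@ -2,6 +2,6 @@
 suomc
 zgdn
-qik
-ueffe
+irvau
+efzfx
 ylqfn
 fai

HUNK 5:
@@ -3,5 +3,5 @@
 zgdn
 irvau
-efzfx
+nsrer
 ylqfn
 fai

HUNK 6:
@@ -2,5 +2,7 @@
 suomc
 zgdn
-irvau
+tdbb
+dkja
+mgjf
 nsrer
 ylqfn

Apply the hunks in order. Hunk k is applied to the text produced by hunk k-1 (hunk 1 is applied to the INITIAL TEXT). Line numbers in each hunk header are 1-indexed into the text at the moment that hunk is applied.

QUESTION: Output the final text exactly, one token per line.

Hunk 1: at line 1 remove [lfwqg] add [suomc,ldgoz] -> 7 lines: yanh suomc ldgoz wjpid ocjtp ylqfn fai
Hunk 2: at line 1 remove [ldgoz,wjpid,ocjtp] add [tkeow,aqdo] -> 6 lines: yanh suomc tkeow aqdo ylqfn fai
Hunk 3: at line 1 remove [tkeow,aqdo] add [zgdn,qik,ueffe] -> 7 lines: yanh suomc zgdn qik ueffe ylqfn fai
Hunk 4: at line 2 remove [qik,ueffe] add [irvau,efzfx] -> 7 lines: yanh suomc zgdn irvau efzfx ylqfn fai
Hunk 5: at line 3 remove [efzfx] add [nsrer] -> 7 lines: yanh suomc zgdn irvau nsrer ylqfn fai
Hunk 6: at line 2 remove [irvau] add [tdbb,dkja,mgjf] -> 9 lines: yanh suomc zgdn tdbb dkja mgjf nsrer ylqfn fai

Answer: yanh
suomc
zgdn
tdbb
dkja
mgjf
nsrer
ylqfn
fai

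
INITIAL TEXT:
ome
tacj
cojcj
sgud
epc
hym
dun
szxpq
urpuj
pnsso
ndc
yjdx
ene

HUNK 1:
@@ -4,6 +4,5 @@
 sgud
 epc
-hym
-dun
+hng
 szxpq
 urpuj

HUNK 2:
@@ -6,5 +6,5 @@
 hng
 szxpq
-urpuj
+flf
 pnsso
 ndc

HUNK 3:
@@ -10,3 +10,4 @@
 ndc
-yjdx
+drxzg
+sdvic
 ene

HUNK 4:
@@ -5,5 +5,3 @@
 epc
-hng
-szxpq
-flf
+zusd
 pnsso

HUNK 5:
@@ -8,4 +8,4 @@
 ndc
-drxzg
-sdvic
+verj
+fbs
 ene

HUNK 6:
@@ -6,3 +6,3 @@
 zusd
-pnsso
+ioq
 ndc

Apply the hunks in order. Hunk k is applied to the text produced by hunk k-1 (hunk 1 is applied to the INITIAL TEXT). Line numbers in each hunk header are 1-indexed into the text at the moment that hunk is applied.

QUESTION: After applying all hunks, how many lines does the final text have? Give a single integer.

Hunk 1: at line 4 remove [hym,dun] add [hng] -> 12 lines: ome tacj cojcj sgud epc hng szxpq urpuj pnsso ndc yjdx ene
Hunk 2: at line 6 remove [urpuj] add [flf] -> 12 lines: ome tacj cojcj sgud epc hng szxpq flf pnsso ndc yjdx ene
Hunk 3: at line 10 remove [yjdx] add [drxzg,sdvic] -> 13 lines: ome tacj cojcj sgud epc hng szxpq flf pnsso ndc drxzg sdvic ene
Hunk 4: at line 5 remove [hng,szxpq,flf] add [zusd] -> 11 lines: ome tacj cojcj sgud epc zusd pnsso ndc drxzg sdvic ene
Hunk 5: at line 8 remove [drxzg,sdvic] add [verj,fbs] -> 11 lines: ome tacj cojcj sgud epc zusd pnsso ndc verj fbs ene
Hunk 6: at line 6 remove [pnsso] add [ioq] -> 11 lines: ome tacj cojcj sgud epc zusd ioq ndc verj fbs ene
Final line count: 11

Answer: 11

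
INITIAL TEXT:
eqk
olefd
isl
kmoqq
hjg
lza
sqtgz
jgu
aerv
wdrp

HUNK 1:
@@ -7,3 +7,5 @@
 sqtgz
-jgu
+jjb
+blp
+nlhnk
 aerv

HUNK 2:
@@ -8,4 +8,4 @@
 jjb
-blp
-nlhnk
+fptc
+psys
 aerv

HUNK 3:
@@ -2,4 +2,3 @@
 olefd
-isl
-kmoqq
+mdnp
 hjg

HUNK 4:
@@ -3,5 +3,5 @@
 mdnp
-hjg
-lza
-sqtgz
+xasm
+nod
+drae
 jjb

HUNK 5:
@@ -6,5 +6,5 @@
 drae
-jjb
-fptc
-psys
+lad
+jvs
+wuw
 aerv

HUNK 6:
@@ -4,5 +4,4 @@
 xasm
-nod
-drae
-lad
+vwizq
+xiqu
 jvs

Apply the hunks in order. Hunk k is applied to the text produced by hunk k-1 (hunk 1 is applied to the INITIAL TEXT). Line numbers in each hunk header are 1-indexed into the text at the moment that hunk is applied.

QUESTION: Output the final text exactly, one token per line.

Answer: eqk
olefd
mdnp
xasm
vwizq
xiqu
jvs
wuw
aerv
wdrp

Derivation:
Hunk 1: at line 7 remove [jgu] add [jjb,blp,nlhnk] -> 12 lines: eqk olefd isl kmoqq hjg lza sqtgz jjb blp nlhnk aerv wdrp
Hunk 2: at line 8 remove [blp,nlhnk] add [fptc,psys] -> 12 lines: eqk olefd isl kmoqq hjg lza sqtgz jjb fptc psys aerv wdrp
Hunk 3: at line 2 remove [isl,kmoqq] add [mdnp] -> 11 lines: eqk olefd mdnp hjg lza sqtgz jjb fptc psys aerv wdrp
Hunk 4: at line 3 remove [hjg,lza,sqtgz] add [xasm,nod,drae] -> 11 lines: eqk olefd mdnp xasm nod drae jjb fptc psys aerv wdrp
Hunk 5: at line 6 remove [jjb,fptc,psys] add [lad,jvs,wuw] -> 11 lines: eqk olefd mdnp xasm nod drae lad jvs wuw aerv wdrp
Hunk 6: at line 4 remove [nod,drae,lad] add [vwizq,xiqu] -> 10 lines: eqk olefd mdnp xasm vwizq xiqu jvs wuw aerv wdrp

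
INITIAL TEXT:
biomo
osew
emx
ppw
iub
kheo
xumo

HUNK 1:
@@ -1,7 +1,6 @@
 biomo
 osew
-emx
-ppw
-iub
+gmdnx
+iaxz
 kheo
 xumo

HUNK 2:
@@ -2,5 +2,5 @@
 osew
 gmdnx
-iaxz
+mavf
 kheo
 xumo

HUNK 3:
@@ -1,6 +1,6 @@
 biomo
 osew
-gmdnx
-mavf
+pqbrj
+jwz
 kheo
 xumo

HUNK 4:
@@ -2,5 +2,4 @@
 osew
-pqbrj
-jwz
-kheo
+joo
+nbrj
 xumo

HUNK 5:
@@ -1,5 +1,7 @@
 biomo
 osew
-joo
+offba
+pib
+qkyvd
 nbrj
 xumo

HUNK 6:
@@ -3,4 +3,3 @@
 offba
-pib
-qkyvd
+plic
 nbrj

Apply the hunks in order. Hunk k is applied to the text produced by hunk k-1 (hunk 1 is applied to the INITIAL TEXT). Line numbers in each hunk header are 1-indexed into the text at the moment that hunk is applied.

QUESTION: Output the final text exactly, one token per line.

Answer: biomo
osew
offba
plic
nbrj
xumo

Derivation:
Hunk 1: at line 1 remove [emx,ppw,iub] add [gmdnx,iaxz] -> 6 lines: biomo osew gmdnx iaxz kheo xumo
Hunk 2: at line 2 remove [iaxz] add [mavf] -> 6 lines: biomo osew gmdnx mavf kheo xumo
Hunk 3: at line 1 remove [gmdnx,mavf] add [pqbrj,jwz] -> 6 lines: biomo osew pqbrj jwz kheo xumo
Hunk 4: at line 2 remove [pqbrj,jwz,kheo] add [joo,nbrj] -> 5 lines: biomo osew joo nbrj xumo
Hunk 5: at line 1 remove [joo] add [offba,pib,qkyvd] -> 7 lines: biomo osew offba pib qkyvd nbrj xumo
Hunk 6: at line 3 remove [pib,qkyvd] add [plic] -> 6 lines: biomo osew offba plic nbrj xumo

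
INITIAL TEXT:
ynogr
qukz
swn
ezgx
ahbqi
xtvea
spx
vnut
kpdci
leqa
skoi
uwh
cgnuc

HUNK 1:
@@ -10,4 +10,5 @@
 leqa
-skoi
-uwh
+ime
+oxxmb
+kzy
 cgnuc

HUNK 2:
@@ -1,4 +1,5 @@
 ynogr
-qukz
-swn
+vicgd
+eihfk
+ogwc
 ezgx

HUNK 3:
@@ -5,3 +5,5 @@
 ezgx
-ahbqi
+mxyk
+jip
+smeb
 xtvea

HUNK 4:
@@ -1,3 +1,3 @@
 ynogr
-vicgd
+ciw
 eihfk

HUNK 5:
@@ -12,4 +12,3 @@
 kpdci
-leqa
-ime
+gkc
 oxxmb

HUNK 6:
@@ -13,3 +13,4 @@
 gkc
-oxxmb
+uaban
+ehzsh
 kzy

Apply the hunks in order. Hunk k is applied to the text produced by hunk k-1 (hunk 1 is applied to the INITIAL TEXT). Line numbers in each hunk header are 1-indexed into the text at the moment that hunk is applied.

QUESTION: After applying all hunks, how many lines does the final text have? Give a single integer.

Hunk 1: at line 10 remove [skoi,uwh] add [ime,oxxmb,kzy] -> 14 lines: ynogr qukz swn ezgx ahbqi xtvea spx vnut kpdci leqa ime oxxmb kzy cgnuc
Hunk 2: at line 1 remove [qukz,swn] add [vicgd,eihfk,ogwc] -> 15 lines: ynogr vicgd eihfk ogwc ezgx ahbqi xtvea spx vnut kpdci leqa ime oxxmb kzy cgnuc
Hunk 3: at line 5 remove [ahbqi] add [mxyk,jip,smeb] -> 17 lines: ynogr vicgd eihfk ogwc ezgx mxyk jip smeb xtvea spx vnut kpdci leqa ime oxxmb kzy cgnuc
Hunk 4: at line 1 remove [vicgd] add [ciw] -> 17 lines: ynogr ciw eihfk ogwc ezgx mxyk jip smeb xtvea spx vnut kpdci leqa ime oxxmb kzy cgnuc
Hunk 5: at line 12 remove [leqa,ime] add [gkc] -> 16 lines: ynogr ciw eihfk ogwc ezgx mxyk jip smeb xtvea spx vnut kpdci gkc oxxmb kzy cgnuc
Hunk 6: at line 13 remove [oxxmb] add [uaban,ehzsh] -> 17 lines: ynogr ciw eihfk ogwc ezgx mxyk jip smeb xtvea spx vnut kpdci gkc uaban ehzsh kzy cgnuc
Final line count: 17

Answer: 17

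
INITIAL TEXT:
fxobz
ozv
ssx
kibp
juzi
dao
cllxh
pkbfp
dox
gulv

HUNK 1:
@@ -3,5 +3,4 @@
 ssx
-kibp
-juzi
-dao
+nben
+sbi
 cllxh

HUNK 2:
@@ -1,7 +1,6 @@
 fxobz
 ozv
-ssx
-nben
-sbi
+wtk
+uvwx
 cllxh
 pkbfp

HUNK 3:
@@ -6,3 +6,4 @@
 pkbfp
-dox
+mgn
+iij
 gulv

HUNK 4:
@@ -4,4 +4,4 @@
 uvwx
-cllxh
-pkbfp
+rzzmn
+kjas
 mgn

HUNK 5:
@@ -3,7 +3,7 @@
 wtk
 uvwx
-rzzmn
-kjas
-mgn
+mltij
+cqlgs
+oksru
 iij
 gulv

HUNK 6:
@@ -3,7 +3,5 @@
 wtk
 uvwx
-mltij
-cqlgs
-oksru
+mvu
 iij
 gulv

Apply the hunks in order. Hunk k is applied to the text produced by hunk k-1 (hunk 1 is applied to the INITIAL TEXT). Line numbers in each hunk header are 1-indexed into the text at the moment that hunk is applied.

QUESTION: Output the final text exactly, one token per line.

Answer: fxobz
ozv
wtk
uvwx
mvu
iij
gulv

Derivation:
Hunk 1: at line 3 remove [kibp,juzi,dao] add [nben,sbi] -> 9 lines: fxobz ozv ssx nben sbi cllxh pkbfp dox gulv
Hunk 2: at line 1 remove [ssx,nben,sbi] add [wtk,uvwx] -> 8 lines: fxobz ozv wtk uvwx cllxh pkbfp dox gulv
Hunk 3: at line 6 remove [dox] add [mgn,iij] -> 9 lines: fxobz ozv wtk uvwx cllxh pkbfp mgn iij gulv
Hunk 4: at line 4 remove [cllxh,pkbfp] add [rzzmn,kjas] -> 9 lines: fxobz ozv wtk uvwx rzzmn kjas mgn iij gulv
Hunk 5: at line 3 remove [rzzmn,kjas,mgn] add [mltij,cqlgs,oksru] -> 9 lines: fxobz ozv wtk uvwx mltij cqlgs oksru iij gulv
Hunk 6: at line 3 remove [mltij,cqlgs,oksru] add [mvu] -> 7 lines: fxobz ozv wtk uvwx mvu iij gulv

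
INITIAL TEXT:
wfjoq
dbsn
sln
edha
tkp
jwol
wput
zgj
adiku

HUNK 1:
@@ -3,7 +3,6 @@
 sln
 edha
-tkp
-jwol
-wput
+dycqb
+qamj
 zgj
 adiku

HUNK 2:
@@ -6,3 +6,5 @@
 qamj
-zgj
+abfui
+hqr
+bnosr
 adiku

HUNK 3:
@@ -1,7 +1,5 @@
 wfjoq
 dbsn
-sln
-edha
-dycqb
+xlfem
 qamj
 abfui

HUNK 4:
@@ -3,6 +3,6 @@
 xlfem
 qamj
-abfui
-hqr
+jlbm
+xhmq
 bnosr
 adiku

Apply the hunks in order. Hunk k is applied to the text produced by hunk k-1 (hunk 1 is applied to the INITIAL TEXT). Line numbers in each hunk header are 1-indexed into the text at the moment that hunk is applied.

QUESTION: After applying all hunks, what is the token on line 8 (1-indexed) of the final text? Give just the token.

Answer: adiku

Derivation:
Hunk 1: at line 3 remove [tkp,jwol,wput] add [dycqb,qamj] -> 8 lines: wfjoq dbsn sln edha dycqb qamj zgj adiku
Hunk 2: at line 6 remove [zgj] add [abfui,hqr,bnosr] -> 10 lines: wfjoq dbsn sln edha dycqb qamj abfui hqr bnosr adiku
Hunk 3: at line 1 remove [sln,edha,dycqb] add [xlfem] -> 8 lines: wfjoq dbsn xlfem qamj abfui hqr bnosr adiku
Hunk 4: at line 3 remove [abfui,hqr] add [jlbm,xhmq] -> 8 lines: wfjoq dbsn xlfem qamj jlbm xhmq bnosr adiku
Final line 8: adiku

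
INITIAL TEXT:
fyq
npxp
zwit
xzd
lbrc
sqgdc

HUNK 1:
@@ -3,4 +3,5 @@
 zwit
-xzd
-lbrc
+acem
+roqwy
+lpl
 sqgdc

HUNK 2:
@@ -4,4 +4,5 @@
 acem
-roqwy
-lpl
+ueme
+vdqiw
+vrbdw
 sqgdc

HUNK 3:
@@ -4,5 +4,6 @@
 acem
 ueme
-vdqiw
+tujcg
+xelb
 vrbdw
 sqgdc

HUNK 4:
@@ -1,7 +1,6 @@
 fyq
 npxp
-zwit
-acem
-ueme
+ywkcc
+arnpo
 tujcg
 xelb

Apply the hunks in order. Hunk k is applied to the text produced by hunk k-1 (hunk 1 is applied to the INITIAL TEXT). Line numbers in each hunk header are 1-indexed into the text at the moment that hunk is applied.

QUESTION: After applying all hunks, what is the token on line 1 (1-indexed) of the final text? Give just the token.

Answer: fyq

Derivation:
Hunk 1: at line 3 remove [xzd,lbrc] add [acem,roqwy,lpl] -> 7 lines: fyq npxp zwit acem roqwy lpl sqgdc
Hunk 2: at line 4 remove [roqwy,lpl] add [ueme,vdqiw,vrbdw] -> 8 lines: fyq npxp zwit acem ueme vdqiw vrbdw sqgdc
Hunk 3: at line 4 remove [vdqiw] add [tujcg,xelb] -> 9 lines: fyq npxp zwit acem ueme tujcg xelb vrbdw sqgdc
Hunk 4: at line 1 remove [zwit,acem,ueme] add [ywkcc,arnpo] -> 8 lines: fyq npxp ywkcc arnpo tujcg xelb vrbdw sqgdc
Final line 1: fyq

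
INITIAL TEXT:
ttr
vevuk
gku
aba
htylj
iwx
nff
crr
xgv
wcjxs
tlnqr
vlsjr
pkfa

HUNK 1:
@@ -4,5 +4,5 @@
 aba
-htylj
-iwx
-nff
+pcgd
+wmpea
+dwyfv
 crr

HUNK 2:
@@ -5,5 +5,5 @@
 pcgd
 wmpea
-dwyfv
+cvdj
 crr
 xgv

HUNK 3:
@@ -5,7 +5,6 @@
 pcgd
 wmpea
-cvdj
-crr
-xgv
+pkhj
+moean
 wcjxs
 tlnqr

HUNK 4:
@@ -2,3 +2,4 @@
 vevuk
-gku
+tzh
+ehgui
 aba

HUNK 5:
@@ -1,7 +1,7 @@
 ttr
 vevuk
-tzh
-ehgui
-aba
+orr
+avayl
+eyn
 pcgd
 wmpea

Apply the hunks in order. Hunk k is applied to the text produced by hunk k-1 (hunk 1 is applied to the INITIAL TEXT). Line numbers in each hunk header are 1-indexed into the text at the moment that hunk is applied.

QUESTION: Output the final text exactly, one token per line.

Hunk 1: at line 4 remove [htylj,iwx,nff] add [pcgd,wmpea,dwyfv] -> 13 lines: ttr vevuk gku aba pcgd wmpea dwyfv crr xgv wcjxs tlnqr vlsjr pkfa
Hunk 2: at line 5 remove [dwyfv] add [cvdj] -> 13 lines: ttr vevuk gku aba pcgd wmpea cvdj crr xgv wcjxs tlnqr vlsjr pkfa
Hunk 3: at line 5 remove [cvdj,crr,xgv] add [pkhj,moean] -> 12 lines: ttr vevuk gku aba pcgd wmpea pkhj moean wcjxs tlnqr vlsjr pkfa
Hunk 4: at line 2 remove [gku] add [tzh,ehgui] -> 13 lines: ttr vevuk tzh ehgui aba pcgd wmpea pkhj moean wcjxs tlnqr vlsjr pkfa
Hunk 5: at line 1 remove [tzh,ehgui,aba] add [orr,avayl,eyn] -> 13 lines: ttr vevuk orr avayl eyn pcgd wmpea pkhj moean wcjxs tlnqr vlsjr pkfa

Answer: ttr
vevuk
orr
avayl
eyn
pcgd
wmpea
pkhj
moean
wcjxs
tlnqr
vlsjr
pkfa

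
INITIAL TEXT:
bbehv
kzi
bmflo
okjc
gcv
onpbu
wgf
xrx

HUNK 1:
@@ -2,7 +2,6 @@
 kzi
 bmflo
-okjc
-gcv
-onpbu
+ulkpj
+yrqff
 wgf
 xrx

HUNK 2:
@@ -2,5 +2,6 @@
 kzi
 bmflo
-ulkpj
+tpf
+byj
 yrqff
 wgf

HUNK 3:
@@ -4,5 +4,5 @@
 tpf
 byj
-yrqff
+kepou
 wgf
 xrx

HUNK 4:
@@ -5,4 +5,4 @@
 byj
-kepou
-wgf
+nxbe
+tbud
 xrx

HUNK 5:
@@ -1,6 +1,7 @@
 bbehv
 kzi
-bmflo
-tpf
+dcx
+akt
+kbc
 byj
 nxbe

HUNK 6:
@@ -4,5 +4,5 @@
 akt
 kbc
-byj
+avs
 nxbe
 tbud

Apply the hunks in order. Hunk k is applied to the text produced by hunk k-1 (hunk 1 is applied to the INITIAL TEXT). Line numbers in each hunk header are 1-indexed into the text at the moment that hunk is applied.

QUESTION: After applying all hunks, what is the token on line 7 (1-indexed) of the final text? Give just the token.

Hunk 1: at line 2 remove [okjc,gcv,onpbu] add [ulkpj,yrqff] -> 7 lines: bbehv kzi bmflo ulkpj yrqff wgf xrx
Hunk 2: at line 2 remove [ulkpj] add [tpf,byj] -> 8 lines: bbehv kzi bmflo tpf byj yrqff wgf xrx
Hunk 3: at line 4 remove [yrqff] add [kepou] -> 8 lines: bbehv kzi bmflo tpf byj kepou wgf xrx
Hunk 4: at line 5 remove [kepou,wgf] add [nxbe,tbud] -> 8 lines: bbehv kzi bmflo tpf byj nxbe tbud xrx
Hunk 5: at line 1 remove [bmflo,tpf] add [dcx,akt,kbc] -> 9 lines: bbehv kzi dcx akt kbc byj nxbe tbud xrx
Hunk 6: at line 4 remove [byj] add [avs] -> 9 lines: bbehv kzi dcx akt kbc avs nxbe tbud xrx
Final line 7: nxbe

Answer: nxbe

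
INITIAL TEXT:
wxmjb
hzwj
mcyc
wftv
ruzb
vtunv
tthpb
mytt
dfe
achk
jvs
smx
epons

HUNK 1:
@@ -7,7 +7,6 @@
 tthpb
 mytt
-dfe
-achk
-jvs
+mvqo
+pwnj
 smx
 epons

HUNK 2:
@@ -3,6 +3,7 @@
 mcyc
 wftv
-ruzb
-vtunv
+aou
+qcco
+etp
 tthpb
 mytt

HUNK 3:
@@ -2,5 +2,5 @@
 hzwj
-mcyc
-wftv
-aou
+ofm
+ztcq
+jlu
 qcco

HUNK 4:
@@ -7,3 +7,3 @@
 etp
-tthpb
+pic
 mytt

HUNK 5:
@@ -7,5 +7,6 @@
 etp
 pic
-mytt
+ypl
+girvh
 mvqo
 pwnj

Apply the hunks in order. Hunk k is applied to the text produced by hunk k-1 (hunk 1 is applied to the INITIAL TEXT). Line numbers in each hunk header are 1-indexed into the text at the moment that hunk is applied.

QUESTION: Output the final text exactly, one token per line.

Answer: wxmjb
hzwj
ofm
ztcq
jlu
qcco
etp
pic
ypl
girvh
mvqo
pwnj
smx
epons

Derivation:
Hunk 1: at line 7 remove [dfe,achk,jvs] add [mvqo,pwnj] -> 12 lines: wxmjb hzwj mcyc wftv ruzb vtunv tthpb mytt mvqo pwnj smx epons
Hunk 2: at line 3 remove [ruzb,vtunv] add [aou,qcco,etp] -> 13 lines: wxmjb hzwj mcyc wftv aou qcco etp tthpb mytt mvqo pwnj smx epons
Hunk 3: at line 2 remove [mcyc,wftv,aou] add [ofm,ztcq,jlu] -> 13 lines: wxmjb hzwj ofm ztcq jlu qcco etp tthpb mytt mvqo pwnj smx epons
Hunk 4: at line 7 remove [tthpb] add [pic] -> 13 lines: wxmjb hzwj ofm ztcq jlu qcco etp pic mytt mvqo pwnj smx epons
Hunk 5: at line 7 remove [mytt] add [ypl,girvh] -> 14 lines: wxmjb hzwj ofm ztcq jlu qcco etp pic ypl girvh mvqo pwnj smx epons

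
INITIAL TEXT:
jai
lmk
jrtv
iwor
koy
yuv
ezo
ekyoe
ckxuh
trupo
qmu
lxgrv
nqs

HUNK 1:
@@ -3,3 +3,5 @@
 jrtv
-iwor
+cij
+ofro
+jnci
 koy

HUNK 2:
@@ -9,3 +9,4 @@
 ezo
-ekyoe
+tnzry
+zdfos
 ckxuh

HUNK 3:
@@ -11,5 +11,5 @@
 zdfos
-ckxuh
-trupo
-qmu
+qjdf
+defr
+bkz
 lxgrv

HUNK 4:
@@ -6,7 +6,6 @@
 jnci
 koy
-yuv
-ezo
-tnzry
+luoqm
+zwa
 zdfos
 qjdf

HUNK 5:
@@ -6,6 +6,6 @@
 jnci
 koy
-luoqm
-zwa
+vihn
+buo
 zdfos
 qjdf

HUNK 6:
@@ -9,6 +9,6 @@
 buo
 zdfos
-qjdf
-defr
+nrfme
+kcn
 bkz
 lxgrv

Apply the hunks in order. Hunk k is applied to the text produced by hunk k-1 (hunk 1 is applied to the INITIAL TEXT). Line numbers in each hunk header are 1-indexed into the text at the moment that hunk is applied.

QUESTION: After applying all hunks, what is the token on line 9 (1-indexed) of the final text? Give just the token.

Hunk 1: at line 3 remove [iwor] add [cij,ofro,jnci] -> 15 lines: jai lmk jrtv cij ofro jnci koy yuv ezo ekyoe ckxuh trupo qmu lxgrv nqs
Hunk 2: at line 9 remove [ekyoe] add [tnzry,zdfos] -> 16 lines: jai lmk jrtv cij ofro jnci koy yuv ezo tnzry zdfos ckxuh trupo qmu lxgrv nqs
Hunk 3: at line 11 remove [ckxuh,trupo,qmu] add [qjdf,defr,bkz] -> 16 lines: jai lmk jrtv cij ofro jnci koy yuv ezo tnzry zdfos qjdf defr bkz lxgrv nqs
Hunk 4: at line 6 remove [yuv,ezo,tnzry] add [luoqm,zwa] -> 15 lines: jai lmk jrtv cij ofro jnci koy luoqm zwa zdfos qjdf defr bkz lxgrv nqs
Hunk 5: at line 6 remove [luoqm,zwa] add [vihn,buo] -> 15 lines: jai lmk jrtv cij ofro jnci koy vihn buo zdfos qjdf defr bkz lxgrv nqs
Hunk 6: at line 9 remove [qjdf,defr] add [nrfme,kcn] -> 15 lines: jai lmk jrtv cij ofro jnci koy vihn buo zdfos nrfme kcn bkz lxgrv nqs
Final line 9: buo

Answer: buo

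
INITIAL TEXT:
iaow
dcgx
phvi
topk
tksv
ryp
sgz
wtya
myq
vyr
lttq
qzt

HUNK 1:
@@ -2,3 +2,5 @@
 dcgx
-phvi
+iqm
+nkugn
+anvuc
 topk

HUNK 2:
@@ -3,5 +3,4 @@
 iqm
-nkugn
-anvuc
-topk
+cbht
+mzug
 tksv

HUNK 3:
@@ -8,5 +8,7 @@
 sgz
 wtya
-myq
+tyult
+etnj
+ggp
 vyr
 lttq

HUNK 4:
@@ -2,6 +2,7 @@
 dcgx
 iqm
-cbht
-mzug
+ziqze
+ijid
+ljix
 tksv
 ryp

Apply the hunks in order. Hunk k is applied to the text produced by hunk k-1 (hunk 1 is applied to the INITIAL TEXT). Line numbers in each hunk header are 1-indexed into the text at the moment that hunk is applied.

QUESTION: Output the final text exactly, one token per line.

Answer: iaow
dcgx
iqm
ziqze
ijid
ljix
tksv
ryp
sgz
wtya
tyult
etnj
ggp
vyr
lttq
qzt

Derivation:
Hunk 1: at line 2 remove [phvi] add [iqm,nkugn,anvuc] -> 14 lines: iaow dcgx iqm nkugn anvuc topk tksv ryp sgz wtya myq vyr lttq qzt
Hunk 2: at line 3 remove [nkugn,anvuc,topk] add [cbht,mzug] -> 13 lines: iaow dcgx iqm cbht mzug tksv ryp sgz wtya myq vyr lttq qzt
Hunk 3: at line 8 remove [myq] add [tyult,etnj,ggp] -> 15 lines: iaow dcgx iqm cbht mzug tksv ryp sgz wtya tyult etnj ggp vyr lttq qzt
Hunk 4: at line 2 remove [cbht,mzug] add [ziqze,ijid,ljix] -> 16 lines: iaow dcgx iqm ziqze ijid ljix tksv ryp sgz wtya tyult etnj ggp vyr lttq qzt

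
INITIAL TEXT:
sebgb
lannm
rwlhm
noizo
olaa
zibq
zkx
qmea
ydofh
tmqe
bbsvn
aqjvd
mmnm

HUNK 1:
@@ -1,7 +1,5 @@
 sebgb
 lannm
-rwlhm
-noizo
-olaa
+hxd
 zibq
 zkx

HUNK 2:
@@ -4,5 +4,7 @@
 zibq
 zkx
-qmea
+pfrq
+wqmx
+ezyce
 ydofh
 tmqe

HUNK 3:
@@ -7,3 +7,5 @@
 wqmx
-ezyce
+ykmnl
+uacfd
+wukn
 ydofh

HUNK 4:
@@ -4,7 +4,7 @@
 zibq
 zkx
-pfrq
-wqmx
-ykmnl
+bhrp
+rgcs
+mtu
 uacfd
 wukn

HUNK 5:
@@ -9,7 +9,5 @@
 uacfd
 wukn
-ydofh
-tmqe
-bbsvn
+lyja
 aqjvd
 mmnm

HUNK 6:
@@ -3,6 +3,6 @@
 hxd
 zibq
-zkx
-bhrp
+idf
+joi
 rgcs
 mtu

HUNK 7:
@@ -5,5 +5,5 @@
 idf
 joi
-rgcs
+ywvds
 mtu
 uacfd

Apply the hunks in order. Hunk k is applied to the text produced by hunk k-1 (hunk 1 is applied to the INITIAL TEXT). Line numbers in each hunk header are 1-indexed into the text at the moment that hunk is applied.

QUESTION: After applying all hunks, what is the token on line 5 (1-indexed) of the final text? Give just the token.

Hunk 1: at line 1 remove [rwlhm,noizo,olaa] add [hxd] -> 11 lines: sebgb lannm hxd zibq zkx qmea ydofh tmqe bbsvn aqjvd mmnm
Hunk 2: at line 4 remove [qmea] add [pfrq,wqmx,ezyce] -> 13 lines: sebgb lannm hxd zibq zkx pfrq wqmx ezyce ydofh tmqe bbsvn aqjvd mmnm
Hunk 3: at line 7 remove [ezyce] add [ykmnl,uacfd,wukn] -> 15 lines: sebgb lannm hxd zibq zkx pfrq wqmx ykmnl uacfd wukn ydofh tmqe bbsvn aqjvd mmnm
Hunk 4: at line 4 remove [pfrq,wqmx,ykmnl] add [bhrp,rgcs,mtu] -> 15 lines: sebgb lannm hxd zibq zkx bhrp rgcs mtu uacfd wukn ydofh tmqe bbsvn aqjvd mmnm
Hunk 5: at line 9 remove [ydofh,tmqe,bbsvn] add [lyja] -> 13 lines: sebgb lannm hxd zibq zkx bhrp rgcs mtu uacfd wukn lyja aqjvd mmnm
Hunk 6: at line 3 remove [zkx,bhrp] add [idf,joi] -> 13 lines: sebgb lannm hxd zibq idf joi rgcs mtu uacfd wukn lyja aqjvd mmnm
Hunk 7: at line 5 remove [rgcs] add [ywvds] -> 13 lines: sebgb lannm hxd zibq idf joi ywvds mtu uacfd wukn lyja aqjvd mmnm
Final line 5: idf

Answer: idf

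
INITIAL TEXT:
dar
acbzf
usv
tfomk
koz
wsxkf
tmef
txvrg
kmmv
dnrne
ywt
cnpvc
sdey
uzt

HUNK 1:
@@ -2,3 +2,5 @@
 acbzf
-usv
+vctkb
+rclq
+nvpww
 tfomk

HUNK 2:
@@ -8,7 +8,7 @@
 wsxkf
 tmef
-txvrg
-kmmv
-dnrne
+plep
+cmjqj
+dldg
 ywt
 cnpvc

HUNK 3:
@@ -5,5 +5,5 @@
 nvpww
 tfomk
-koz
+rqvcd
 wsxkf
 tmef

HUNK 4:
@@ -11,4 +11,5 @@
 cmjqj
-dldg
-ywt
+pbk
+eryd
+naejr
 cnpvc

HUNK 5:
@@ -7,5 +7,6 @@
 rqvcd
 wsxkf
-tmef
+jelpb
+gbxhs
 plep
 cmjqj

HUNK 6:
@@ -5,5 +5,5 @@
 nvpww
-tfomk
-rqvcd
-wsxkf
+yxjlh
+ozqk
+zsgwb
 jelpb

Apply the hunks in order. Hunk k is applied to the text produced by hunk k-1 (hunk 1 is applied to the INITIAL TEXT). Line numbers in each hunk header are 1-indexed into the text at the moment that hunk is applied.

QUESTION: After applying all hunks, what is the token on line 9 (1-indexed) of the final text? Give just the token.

Answer: jelpb

Derivation:
Hunk 1: at line 2 remove [usv] add [vctkb,rclq,nvpww] -> 16 lines: dar acbzf vctkb rclq nvpww tfomk koz wsxkf tmef txvrg kmmv dnrne ywt cnpvc sdey uzt
Hunk 2: at line 8 remove [txvrg,kmmv,dnrne] add [plep,cmjqj,dldg] -> 16 lines: dar acbzf vctkb rclq nvpww tfomk koz wsxkf tmef plep cmjqj dldg ywt cnpvc sdey uzt
Hunk 3: at line 5 remove [koz] add [rqvcd] -> 16 lines: dar acbzf vctkb rclq nvpww tfomk rqvcd wsxkf tmef plep cmjqj dldg ywt cnpvc sdey uzt
Hunk 4: at line 11 remove [dldg,ywt] add [pbk,eryd,naejr] -> 17 lines: dar acbzf vctkb rclq nvpww tfomk rqvcd wsxkf tmef plep cmjqj pbk eryd naejr cnpvc sdey uzt
Hunk 5: at line 7 remove [tmef] add [jelpb,gbxhs] -> 18 lines: dar acbzf vctkb rclq nvpww tfomk rqvcd wsxkf jelpb gbxhs plep cmjqj pbk eryd naejr cnpvc sdey uzt
Hunk 6: at line 5 remove [tfomk,rqvcd,wsxkf] add [yxjlh,ozqk,zsgwb] -> 18 lines: dar acbzf vctkb rclq nvpww yxjlh ozqk zsgwb jelpb gbxhs plep cmjqj pbk eryd naejr cnpvc sdey uzt
Final line 9: jelpb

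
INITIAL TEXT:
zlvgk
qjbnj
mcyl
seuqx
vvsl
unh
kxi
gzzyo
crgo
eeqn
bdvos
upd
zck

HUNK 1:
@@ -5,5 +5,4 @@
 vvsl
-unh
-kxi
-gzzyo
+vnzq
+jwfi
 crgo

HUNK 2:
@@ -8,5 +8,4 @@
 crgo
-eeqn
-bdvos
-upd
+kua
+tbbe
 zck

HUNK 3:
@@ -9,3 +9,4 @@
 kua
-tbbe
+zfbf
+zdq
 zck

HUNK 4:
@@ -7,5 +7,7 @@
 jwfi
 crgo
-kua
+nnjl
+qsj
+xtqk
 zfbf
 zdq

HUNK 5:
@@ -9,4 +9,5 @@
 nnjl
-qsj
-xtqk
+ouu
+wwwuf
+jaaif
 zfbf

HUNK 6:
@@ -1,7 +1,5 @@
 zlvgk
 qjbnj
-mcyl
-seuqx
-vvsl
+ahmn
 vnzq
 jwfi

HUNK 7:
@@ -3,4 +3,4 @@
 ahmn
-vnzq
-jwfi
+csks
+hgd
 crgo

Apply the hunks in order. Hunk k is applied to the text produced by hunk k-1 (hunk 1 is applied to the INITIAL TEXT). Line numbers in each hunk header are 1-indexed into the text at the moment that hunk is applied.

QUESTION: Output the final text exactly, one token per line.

Answer: zlvgk
qjbnj
ahmn
csks
hgd
crgo
nnjl
ouu
wwwuf
jaaif
zfbf
zdq
zck

Derivation:
Hunk 1: at line 5 remove [unh,kxi,gzzyo] add [vnzq,jwfi] -> 12 lines: zlvgk qjbnj mcyl seuqx vvsl vnzq jwfi crgo eeqn bdvos upd zck
Hunk 2: at line 8 remove [eeqn,bdvos,upd] add [kua,tbbe] -> 11 lines: zlvgk qjbnj mcyl seuqx vvsl vnzq jwfi crgo kua tbbe zck
Hunk 3: at line 9 remove [tbbe] add [zfbf,zdq] -> 12 lines: zlvgk qjbnj mcyl seuqx vvsl vnzq jwfi crgo kua zfbf zdq zck
Hunk 4: at line 7 remove [kua] add [nnjl,qsj,xtqk] -> 14 lines: zlvgk qjbnj mcyl seuqx vvsl vnzq jwfi crgo nnjl qsj xtqk zfbf zdq zck
Hunk 5: at line 9 remove [qsj,xtqk] add [ouu,wwwuf,jaaif] -> 15 lines: zlvgk qjbnj mcyl seuqx vvsl vnzq jwfi crgo nnjl ouu wwwuf jaaif zfbf zdq zck
Hunk 6: at line 1 remove [mcyl,seuqx,vvsl] add [ahmn] -> 13 lines: zlvgk qjbnj ahmn vnzq jwfi crgo nnjl ouu wwwuf jaaif zfbf zdq zck
Hunk 7: at line 3 remove [vnzq,jwfi] add [csks,hgd] -> 13 lines: zlvgk qjbnj ahmn csks hgd crgo nnjl ouu wwwuf jaaif zfbf zdq zck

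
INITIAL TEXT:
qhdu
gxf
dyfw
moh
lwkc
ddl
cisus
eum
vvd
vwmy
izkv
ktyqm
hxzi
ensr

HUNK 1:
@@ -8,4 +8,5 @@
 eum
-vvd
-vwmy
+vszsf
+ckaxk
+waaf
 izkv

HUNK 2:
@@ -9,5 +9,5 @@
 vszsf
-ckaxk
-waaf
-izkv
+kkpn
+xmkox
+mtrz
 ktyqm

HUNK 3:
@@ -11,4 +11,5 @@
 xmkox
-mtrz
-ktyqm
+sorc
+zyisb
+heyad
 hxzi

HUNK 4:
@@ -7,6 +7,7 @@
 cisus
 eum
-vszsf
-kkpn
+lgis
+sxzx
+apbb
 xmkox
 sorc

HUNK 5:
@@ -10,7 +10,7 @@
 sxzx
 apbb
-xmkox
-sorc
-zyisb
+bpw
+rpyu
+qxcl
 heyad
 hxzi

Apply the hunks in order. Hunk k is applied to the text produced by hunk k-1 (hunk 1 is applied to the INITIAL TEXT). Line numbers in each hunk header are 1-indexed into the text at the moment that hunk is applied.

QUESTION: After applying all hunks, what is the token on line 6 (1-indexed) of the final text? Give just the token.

Hunk 1: at line 8 remove [vvd,vwmy] add [vszsf,ckaxk,waaf] -> 15 lines: qhdu gxf dyfw moh lwkc ddl cisus eum vszsf ckaxk waaf izkv ktyqm hxzi ensr
Hunk 2: at line 9 remove [ckaxk,waaf,izkv] add [kkpn,xmkox,mtrz] -> 15 lines: qhdu gxf dyfw moh lwkc ddl cisus eum vszsf kkpn xmkox mtrz ktyqm hxzi ensr
Hunk 3: at line 11 remove [mtrz,ktyqm] add [sorc,zyisb,heyad] -> 16 lines: qhdu gxf dyfw moh lwkc ddl cisus eum vszsf kkpn xmkox sorc zyisb heyad hxzi ensr
Hunk 4: at line 7 remove [vszsf,kkpn] add [lgis,sxzx,apbb] -> 17 lines: qhdu gxf dyfw moh lwkc ddl cisus eum lgis sxzx apbb xmkox sorc zyisb heyad hxzi ensr
Hunk 5: at line 10 remove [xmkox,sorc,zyisb] add [bpw,rpyu,qxcl] -> 17 lines: qhdu gxf dyfw moh lwkc ddl cisus eum lgis sxzx apbb bpw rpyu qxcl heyad hxzi ensr
Final line 6: ddl

Answer: ddl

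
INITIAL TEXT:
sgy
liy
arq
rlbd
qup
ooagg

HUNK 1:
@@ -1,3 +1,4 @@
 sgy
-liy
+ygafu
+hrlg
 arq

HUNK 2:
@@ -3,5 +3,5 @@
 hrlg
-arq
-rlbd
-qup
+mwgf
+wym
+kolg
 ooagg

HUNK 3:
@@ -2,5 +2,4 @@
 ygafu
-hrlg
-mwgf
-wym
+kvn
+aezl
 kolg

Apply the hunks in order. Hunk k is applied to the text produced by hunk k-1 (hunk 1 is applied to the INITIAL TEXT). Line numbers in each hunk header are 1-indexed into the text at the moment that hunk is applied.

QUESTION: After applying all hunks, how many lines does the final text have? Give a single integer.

Hunk 1: at line 1 remove [liy] add [ygafu,hrlg] -> 7 lines: sgy ygafu hrlg arq rlbd qup ooagg
Hunk 2: at line 3 remove [arq,rlbd,qup] add [mwgf,wym,kolg] -> 7 lines: sgy ygafu hrlg mwgf wym kolg ooagg
Hunk 3: at line 2 remove [hrlg,mwgf,wym] add [kvn,aezl] -> 6 lines: sgy ygafu kvn aezl kolg ooagg
Final line count: 6

Answer: 6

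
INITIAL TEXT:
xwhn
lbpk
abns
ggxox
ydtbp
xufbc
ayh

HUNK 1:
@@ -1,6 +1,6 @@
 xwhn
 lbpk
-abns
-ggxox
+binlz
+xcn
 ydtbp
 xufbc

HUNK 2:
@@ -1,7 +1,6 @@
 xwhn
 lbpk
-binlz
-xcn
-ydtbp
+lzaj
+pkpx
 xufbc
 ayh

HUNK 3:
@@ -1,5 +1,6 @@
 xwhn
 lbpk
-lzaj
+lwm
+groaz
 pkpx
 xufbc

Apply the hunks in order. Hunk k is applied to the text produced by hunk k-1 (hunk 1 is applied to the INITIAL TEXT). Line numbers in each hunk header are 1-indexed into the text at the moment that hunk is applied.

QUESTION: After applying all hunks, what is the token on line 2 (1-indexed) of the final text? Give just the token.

Answer: lbpk

Derivation:
Hunk 1: at line 1 remove [abns,ggxox] add [binlz,xcn] -> 7 lines: xwhn lbpk binlz xcn ydtbp xufbc ayh
Hunk 2: at line 1 remove [binlz,xcn,ydtbp] add [lzaj,pkpx] -> 6 lines: xwhn lbpk lzaj pkpx xufbc ayh
Hunk 3: at line 1 remove [lzaj] add [lwm,groaz] -> 7 lines: xwhn lbpk lwm groaz pkpx xufbc ayh
Final line 2: lbpk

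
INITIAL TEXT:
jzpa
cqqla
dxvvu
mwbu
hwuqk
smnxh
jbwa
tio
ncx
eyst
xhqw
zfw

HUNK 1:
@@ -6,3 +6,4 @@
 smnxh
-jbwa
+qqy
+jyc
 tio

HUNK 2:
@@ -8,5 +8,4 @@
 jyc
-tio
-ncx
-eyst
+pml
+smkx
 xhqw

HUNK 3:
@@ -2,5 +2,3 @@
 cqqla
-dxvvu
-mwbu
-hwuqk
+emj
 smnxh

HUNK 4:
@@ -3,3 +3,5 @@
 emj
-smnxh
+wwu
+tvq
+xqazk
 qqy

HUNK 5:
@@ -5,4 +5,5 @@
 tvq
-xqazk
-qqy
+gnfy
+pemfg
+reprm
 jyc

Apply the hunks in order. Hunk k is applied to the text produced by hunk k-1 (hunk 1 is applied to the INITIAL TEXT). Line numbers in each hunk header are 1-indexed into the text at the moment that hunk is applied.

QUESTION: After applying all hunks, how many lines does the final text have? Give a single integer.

Answer: 13

Derivation:
Hunk 1: at line 6 remove [jbwa] add [qqy,jyc] -> 13 lines: jzpa cqqla dxvvu mwbu hwuqk smnxh qqy jyc tio ncx eyst xhqw zfw
Hunk 2: at line 8 remove [tio,ncx,eyst] add [pml,smkx] -> 12 lines: jzpa cqqla dxvvu mwbu hwuqk smnxh qqy jyc pml smkx xhqw zfw
Hunk 3: at line 2 remove [dxvvu,mwbu,hwuqk] add [emj] -> 10 lines: jzpa cqqla emj smnxh qqy jyc pml smkx xhqw zfw
Hunk 4: at line 3 remove [smnxh] add [wwu,tvq,xqazk] -> 12 lines: jzpa cqqla emj wwu tvq xqazk qqy jyc pml smkx xhqw zfw
Hunk 5: at line 5 remove [xqazk,qqy] add [gnfy,pemfg,reprm] -> 13 lines: jzpa cqqla emj wwu tvq gnfy pemfg reprm jyc pml smkx xhqw zfw
Final line count: 13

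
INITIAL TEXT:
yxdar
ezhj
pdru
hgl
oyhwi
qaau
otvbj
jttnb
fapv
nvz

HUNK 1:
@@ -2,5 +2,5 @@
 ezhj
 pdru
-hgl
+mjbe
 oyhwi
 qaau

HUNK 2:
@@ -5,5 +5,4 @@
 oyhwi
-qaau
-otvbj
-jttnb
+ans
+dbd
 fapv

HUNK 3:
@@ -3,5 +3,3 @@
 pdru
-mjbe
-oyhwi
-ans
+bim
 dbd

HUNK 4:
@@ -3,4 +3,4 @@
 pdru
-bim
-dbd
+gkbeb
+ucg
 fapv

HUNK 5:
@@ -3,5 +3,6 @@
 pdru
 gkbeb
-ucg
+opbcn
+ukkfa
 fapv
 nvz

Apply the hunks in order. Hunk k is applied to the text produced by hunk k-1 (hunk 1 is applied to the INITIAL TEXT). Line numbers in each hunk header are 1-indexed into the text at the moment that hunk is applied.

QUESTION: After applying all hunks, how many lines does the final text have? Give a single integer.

Answer: 8

Derivation:
Hunk 1: at line 2 remove [hgl] add [mjbe] -> 10 lines: yxdar ezhj pdru mjbe oyhwi qaau otvbj jttnb fapv nvz
Hunk 2: at line 5 remove [qaau,otvbj,jttnb] add [ans,dbd] -> 9 lines: yxdar ezhj pdru mjbe oyhwi ans dbd fapv nvz
Hunk 3: at line 3 remove [mjbe,oyhwi,ans] add [bim] -> 7 lines: yxdar ezhj pdru bim dbd fapv nvz
Hunk 4: at line 3 remove [bim,dbd] add [gkbeb,ucg] -> 7 lines: yxdar ezhj pdru gkbeb ucg fapv nvz
Hunk 5: at line 3 remove [ucg] add [opbcn,ukkfa] -> 8 lines: yxdar ezhj pdru gkbeb opbcn ukkfa fapv nvz
Final line count: 8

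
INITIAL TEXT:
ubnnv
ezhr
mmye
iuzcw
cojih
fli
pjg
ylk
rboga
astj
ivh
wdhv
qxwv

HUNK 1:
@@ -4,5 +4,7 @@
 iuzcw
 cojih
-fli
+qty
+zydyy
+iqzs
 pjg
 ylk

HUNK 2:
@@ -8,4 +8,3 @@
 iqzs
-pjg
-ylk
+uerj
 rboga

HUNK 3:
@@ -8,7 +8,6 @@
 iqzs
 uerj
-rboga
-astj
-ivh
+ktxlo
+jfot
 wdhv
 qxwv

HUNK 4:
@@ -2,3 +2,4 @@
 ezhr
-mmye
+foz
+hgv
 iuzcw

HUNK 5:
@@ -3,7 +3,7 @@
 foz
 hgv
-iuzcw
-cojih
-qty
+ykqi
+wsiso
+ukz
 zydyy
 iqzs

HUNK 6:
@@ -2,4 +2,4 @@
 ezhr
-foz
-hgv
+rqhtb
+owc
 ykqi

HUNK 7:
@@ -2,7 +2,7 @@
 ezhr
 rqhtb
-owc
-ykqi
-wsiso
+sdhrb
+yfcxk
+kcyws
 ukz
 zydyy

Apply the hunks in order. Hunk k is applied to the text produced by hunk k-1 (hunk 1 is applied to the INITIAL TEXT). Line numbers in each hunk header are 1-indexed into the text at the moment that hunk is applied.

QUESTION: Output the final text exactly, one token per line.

Hunk 1: at line 4 remove [fli] add [qty,zydyy,iqzs] -> 15 lines: ubnnv ezhr mmye iuzcw cojih qty zydyy iqzs pjg ylk rboga astj ivh wdhv qxwv
Hunk 2: at line 8 remove [pjg,ylk] add [uerj] -> 14 lines: ubnnv ezhr mmye iuzcw cojih qty zydyy iqzs uerj rboga astj ivh wdhv qxwv
Hunk 3: at line 8 remove [rboga,astj,ivh] add [ktxlo,jfot] -> 13 lines: ubnnv ezhr mmye iuzcw cojih qty zydyy iqzs uerj ktxlo jfot wdhv qxwv
Hunk 4: at line 2 remove [mmye] add [foz,hgv] -> 14 lines: ubnnv ezhr foz hgv iuzcw cojih qty zydyy iqzs uerj ktxlo jfot wdhv qxwv
Hunk 5: at line 3 remove [iuzcw,cojih,qty] add [ykqi,wsiso,ukz] -> 14 lines: ubnnv ezhr foz hgv ykqi wsiso ukz zydyy iqzs uerj ktxlo jfot wdhv qxwv
Hunk 6: at line 2 remove [foz,hgv] add [rqhtb,owc] -> 14 lines: ubnnv ezhr rqhtb owc ykqi wsiso ukz zydyy iqzs uerj ktxlo jfot wdhv qxwv
Hunk 7: at line 2 remove [owc,ykqi,wsiso] add [sdhrb,yfcxk,kcyws] -> 14 lines: ubnnv ezhr rqhtb sdhrb yfcxk kcyws ukz zydyy iqzs uerj ktxlo jfot wdhv qxwv

Answer: ubnnv
ezhr
rqhtb
sdhrb
yfcxk
kcyws
ukz
zydyy
iqzs
uerj
ktxlo
jfot
wdhv
qxwv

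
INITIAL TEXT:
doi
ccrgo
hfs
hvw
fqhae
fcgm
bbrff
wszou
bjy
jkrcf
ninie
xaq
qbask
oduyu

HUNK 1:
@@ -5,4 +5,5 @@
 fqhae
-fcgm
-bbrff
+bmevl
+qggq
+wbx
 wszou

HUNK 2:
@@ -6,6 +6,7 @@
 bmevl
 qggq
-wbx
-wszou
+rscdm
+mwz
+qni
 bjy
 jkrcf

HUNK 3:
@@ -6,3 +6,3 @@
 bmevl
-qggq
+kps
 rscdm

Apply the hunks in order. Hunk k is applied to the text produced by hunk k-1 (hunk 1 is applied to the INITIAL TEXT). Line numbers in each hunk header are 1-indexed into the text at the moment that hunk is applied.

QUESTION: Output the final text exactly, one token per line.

Hunk 1: at line 5 remove [fcgm,bbrff] add [bmevl,qggq,wbx] -> 15 lines: doi ccrgo hfs hvw fqhae bmevl qggq wbx wszou bjy jkrcf ninie xaq qbask oduyu
Hunk 2: at line 6 remove [wbx,wszou] add [rscdm,mwz,qni] -> 16 lines: doi ccrgo hfs hvw fqhae bmevl qggq rscdm mwz qni bjy jkrcf ninie xaq qbask oduyu
Hunk 3: at line 6 remove [qggq] add [kps] -> 16 lines: doi ccrgo hfs hvw fqhae bmevl kps rscdm mwz qni bjy jkrcf ninie xaq qbask oduyu

Answer: doi
ccrgo
hfs
hvw
fqhae
bmevl
kps
rscdm
mwz
qni
bjy
jkrcf
ninie
xaq
qbask
oduyu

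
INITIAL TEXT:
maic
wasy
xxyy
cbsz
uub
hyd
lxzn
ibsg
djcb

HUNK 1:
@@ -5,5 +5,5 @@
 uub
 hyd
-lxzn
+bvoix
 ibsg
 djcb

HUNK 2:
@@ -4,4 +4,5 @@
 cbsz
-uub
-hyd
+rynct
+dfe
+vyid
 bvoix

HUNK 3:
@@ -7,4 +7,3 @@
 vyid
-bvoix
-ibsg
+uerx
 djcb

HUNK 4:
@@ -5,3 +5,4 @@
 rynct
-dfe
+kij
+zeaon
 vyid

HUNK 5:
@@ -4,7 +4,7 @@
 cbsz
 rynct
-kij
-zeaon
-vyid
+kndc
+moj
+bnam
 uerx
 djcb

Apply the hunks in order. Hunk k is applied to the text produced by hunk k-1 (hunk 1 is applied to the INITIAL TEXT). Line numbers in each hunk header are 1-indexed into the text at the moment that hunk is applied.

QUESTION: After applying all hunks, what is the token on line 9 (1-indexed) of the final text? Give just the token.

Answer: uerx

Derivation:
Hunk 1: at line 5 remove [lxzn] add [bvoix] -> 9 lines: maic wasy xxyy cbsz uub hyd bvoix ibsg djcb
Hunk 2: at line 4 remove [uub,hyd] add [rynct,dfe,vyid] -> 10 lines: maic wasy xxyy cbsz rynct dfe vyid bvoix ibsg djcb
Hunk 3: at line 7 remove [bvoix,ibsg] add [uerx] -> 9 lines: maic wasy xxyy cbsz rynct dfe vyid uerx djcb
Hunk 4: at line 5 remove [dfe] add [kij,zeaon] -> 10 lines: maic wasy xxyy cbsz rynct kij zeaon vyid uerx djcb
Hunk 5: at line 4 remove [kij,zeaon,vyid] add [kndc,moj,bnam] -> 10 lines: maic wasy xxyy cbsz rynct kndc moj bnam uerx djcb
Final line 9: uerx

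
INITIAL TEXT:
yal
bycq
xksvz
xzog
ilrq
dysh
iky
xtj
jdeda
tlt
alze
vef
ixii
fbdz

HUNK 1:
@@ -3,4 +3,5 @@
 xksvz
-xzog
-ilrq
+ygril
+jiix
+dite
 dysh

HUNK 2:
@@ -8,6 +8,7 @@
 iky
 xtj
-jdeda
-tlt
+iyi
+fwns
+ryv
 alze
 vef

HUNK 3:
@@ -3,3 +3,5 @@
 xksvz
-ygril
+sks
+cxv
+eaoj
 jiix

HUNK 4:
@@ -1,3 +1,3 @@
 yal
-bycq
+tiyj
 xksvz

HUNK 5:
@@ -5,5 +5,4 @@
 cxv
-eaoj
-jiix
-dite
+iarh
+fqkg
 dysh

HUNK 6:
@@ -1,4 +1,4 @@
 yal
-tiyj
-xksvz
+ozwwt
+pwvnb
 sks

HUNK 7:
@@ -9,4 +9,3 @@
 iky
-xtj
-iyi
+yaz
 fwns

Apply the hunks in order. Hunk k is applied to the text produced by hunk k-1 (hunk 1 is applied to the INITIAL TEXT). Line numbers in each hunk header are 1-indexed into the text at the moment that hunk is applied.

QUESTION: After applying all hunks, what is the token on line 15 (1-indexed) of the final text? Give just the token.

Hunk 1: at line 3 remove [xzog,ilrq] add [ygril,jiix,dite] -> 15 lines: yal bycq xksvz ygril jiix dite dysh iky xtj jdeda tlt alze vef ixii fbdz
Hunk 2: at line 8 remove [jdeda,tlt] add [iyi,fwns,ryv] -> 16 lines: yal bycq xksvz ygril jiix dite dysh iky xtj iyi fwns ryv alze vef ixii fbdz
Hunk 3: at line 3 remove [ygril] add [sks,cxv,eaoj] -> 18 lines: yal bycq xksvz sks cxv eaoj jiix dite dysh iky xtj iyi fwns ryv alze vef ixii fbdz
Hunk 4: at line 1 remove [bycq] add [tiyj] -> 18 lines: yal tiyj xksvz sks cxv eaoj jiix dite dysh iky xtj iyi fwns ryv alze vef ixii fbdz
Hunk 5: at line 5 remove [eaoj,jiix,dite] add [iarh,fqkg] -> 17 lines: yal tiyj xksvz sks cxv iarh fqkg dysh iky xtj iyi fwns ryv alze vef ixii fbdz
Hunk 6: at line 1 remove [tiyj,xksvz] add [ozwwt,pwvnb] -> 17 lines: yal ozwwt pwvnb sks cxv iarh fqkg dysh iky xtj iyi fwns ryv alze vef ixii fbdz
Hunk 7: at line 9 remove [xtj,iyi] add [yaz] -> 16 lines: yal ozwwt pwvnb sks cxv iarh fqkg dysh iky yaz fwns ryv alze vef ixii fbdz
Final line 15: ixii

Answer: ixii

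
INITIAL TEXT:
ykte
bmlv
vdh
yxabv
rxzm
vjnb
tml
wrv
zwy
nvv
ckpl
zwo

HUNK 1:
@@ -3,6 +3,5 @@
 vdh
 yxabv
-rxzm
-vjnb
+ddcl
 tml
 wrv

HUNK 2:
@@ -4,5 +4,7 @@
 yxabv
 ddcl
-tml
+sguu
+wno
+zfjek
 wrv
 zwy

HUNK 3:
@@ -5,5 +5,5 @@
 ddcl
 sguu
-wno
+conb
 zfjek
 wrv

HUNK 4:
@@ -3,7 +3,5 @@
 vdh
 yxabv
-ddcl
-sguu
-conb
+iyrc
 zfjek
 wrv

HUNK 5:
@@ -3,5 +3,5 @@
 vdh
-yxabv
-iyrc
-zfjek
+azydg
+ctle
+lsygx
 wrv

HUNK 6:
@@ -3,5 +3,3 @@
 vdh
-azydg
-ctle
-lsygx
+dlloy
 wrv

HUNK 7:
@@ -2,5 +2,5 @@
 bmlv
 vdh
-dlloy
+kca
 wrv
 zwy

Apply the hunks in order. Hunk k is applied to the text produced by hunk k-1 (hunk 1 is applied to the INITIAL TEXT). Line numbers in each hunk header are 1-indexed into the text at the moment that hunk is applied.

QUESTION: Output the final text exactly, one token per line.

Hunk 1: at line 3 remove [rxzm,vjnb] add [ddcl] -> 11 lines: ykte bmlv vdh yxabv ddcl tml wrv zwy nvv ckpl zwo
Hunk 2: at line 4 remove [tml] add [sguu,wno,zfjek] -> 13 lines: ykte bmlv vdh yxabv ddcl sguu wno zfjek wrv zwy nvv ckpl zwo
Hunk 3: at line 5 remove [wno] add [conb] -> 13 lines: ykte bmlv vdh yxabv ddcl sguu conb zfjek wrv zwy nvv ckpl zwo
Hunk 4: at line 3 remove [ddcl,sguu,conb] add [iyrc] -> 11 lines: ykte bmlv vdh yxabv iyrc zfjek wrv zwy nvv ckpl zwo
Hunk 5: at line 3 remove [yxabv,iyrc,zfjek] add [azydg,ctle,lsygx] -> 11 lines: ykte bmlv vdh azydg ctle lsygx wrv zwy nvv ckpl zwo
Hunk 6: at line 3 remove [azydg,ctle,lsygx] add [dlloy] -> 9 lines: ykte bmlv vdh dlloy wrv zwy nvv ckpl zwo
Hunk 7: at line 2 remove [dlloy] add [kca] -> 9 lines: ykte bmlv vdh kca wrv zwy nvv ckpl zwo

Answer: ykte
bmlv
vdh
kca
wrv
zwy
nvv
ckpl
zwo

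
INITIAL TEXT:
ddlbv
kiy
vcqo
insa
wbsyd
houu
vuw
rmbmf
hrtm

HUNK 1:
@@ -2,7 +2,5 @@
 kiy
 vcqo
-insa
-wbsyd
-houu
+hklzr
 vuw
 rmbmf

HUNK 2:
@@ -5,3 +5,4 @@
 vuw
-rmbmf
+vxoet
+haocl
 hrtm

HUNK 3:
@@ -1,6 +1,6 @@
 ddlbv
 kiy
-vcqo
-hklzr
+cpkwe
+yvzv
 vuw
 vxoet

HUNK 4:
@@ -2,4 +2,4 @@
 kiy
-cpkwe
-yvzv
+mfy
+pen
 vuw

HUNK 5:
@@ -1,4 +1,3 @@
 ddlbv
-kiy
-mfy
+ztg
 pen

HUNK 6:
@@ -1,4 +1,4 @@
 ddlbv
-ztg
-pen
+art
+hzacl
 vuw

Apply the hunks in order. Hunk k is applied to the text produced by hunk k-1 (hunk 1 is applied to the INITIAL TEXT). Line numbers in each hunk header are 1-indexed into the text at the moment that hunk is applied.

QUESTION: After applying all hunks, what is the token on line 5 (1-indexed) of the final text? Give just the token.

Answer: vxoet

Derivation:
Hunk 1: at line 2 remove [insa,wbsyd,houu] add [hklzr] -> 7 lines: ddlbv kiy vcqo hklzr vuw rmbmf hrtm
Hunk 2: at line 5 remove [rmbmf] add [vxoet,haocl] -> 8 lines: ddlbv kiy vcqo hklzr vuw vxoet haocl hrtm
Hunk 3: at line 1 remove [vcqo,hklzr] add [cpkwe,yvzv] -> 8 lines: ddlbv kiy cpkwe yvzv vuw vxoet haocl hrtm
Hunk 4: at line 2 remove [cpkwe,yvzv] add [mfy,pen] -> 8 lines: ddlbv kiy mfy pen vuw vxoet haocl hrtm
Hunk 5: at line 1 remove [kiy,mfy] add [ztg] -> 7 lines: ddlbv ztg pen vuw vxoet haocl hrtm
Hunk 6: at line 1 remove [ztg,pen] add [art,hzacl] -> 7 lines: ddlbv art hzacl vuw vxoet haocl hrtm
Final line 5: vxoet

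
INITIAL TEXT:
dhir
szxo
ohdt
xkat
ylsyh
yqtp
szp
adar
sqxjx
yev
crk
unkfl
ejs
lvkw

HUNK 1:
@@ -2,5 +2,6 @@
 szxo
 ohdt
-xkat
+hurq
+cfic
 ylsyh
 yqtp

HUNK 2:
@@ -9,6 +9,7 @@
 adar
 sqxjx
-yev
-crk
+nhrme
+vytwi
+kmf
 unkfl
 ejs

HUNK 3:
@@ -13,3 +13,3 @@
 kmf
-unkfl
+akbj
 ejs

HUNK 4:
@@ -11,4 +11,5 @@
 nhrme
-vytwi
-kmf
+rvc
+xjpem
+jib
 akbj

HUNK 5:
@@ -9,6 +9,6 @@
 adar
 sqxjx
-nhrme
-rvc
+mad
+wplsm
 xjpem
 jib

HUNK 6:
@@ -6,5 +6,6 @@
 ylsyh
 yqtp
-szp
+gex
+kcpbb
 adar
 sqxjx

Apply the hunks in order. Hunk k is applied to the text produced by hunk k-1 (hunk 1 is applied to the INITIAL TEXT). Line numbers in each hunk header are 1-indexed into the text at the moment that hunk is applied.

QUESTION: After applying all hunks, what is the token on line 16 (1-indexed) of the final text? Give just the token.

Hunk 1: at line 2 remove [xkat] add [hurq,cfic] -> 15 lines: dhir szxo ohdt hurq cfic ylsyh yqtp szp adar sqxjx yev crk unkfl ejs lvkw
Hunk 2: at line 9 remove [yev,crk] add [nhrme,vytwi,kmf] -> 16 lines: dhir szxo ohdt hurq cfic ylsyh yqtp szp adar sqxjx nhrme vytwi kmf unkfl ejs lvkw
Hunk 3: at line 13 remove [unkfl] add [akbj] -> 16 lines: dhir szxo ohdt hurq cfic ylsyh yqtp szp adar sqxjx nhrme vytwi kmf akbj ejs lvkw
Hunk 4: at line 11 remove [vytwi,kmf] add [rvc,xjpem,jib] -> 17 lines: dhir szxo ohdt hurq cfic ylsyh yqtp szp adar sqxjx nhrme rvc xjpem jib akbj ejs lvkw
Hunk 5: at line 9 remove [nhrme,rvc] add [mad,wplsm] -> 17 lines: dhir szxo ohdt hurq cfic ylsyh yqtp szp adar sqxjx mad wplsm xjpem jib akbj ejs lvkw
Hunk 6: at line 6 remove [szp] add [gex,kcpbb] -> 18 lines: dhir szxo ohdt hurq cfic ylsyh yqtp gex kcpbb adar sqxjx mad wplsm xjpem jib akbj ejs lvkw
Final line 16: akbj

Answer: akbj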